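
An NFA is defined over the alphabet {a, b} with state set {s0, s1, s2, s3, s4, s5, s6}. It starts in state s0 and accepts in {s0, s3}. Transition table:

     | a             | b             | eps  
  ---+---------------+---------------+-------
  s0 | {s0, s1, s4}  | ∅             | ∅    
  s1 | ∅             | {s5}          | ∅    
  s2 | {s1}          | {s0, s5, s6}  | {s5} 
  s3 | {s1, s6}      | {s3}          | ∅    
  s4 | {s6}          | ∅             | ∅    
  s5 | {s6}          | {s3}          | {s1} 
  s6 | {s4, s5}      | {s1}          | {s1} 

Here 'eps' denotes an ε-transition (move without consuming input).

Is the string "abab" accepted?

No

Start in {s0}.
Read 'a': s0→{s0, s1, s4}; now {s0, s1, s4}.
Read 'b': s0→∅, s1→{s5}, s4→∅; union {s5}; ε-closure = {s1, s5}.
Read 'a': s1→∅, s5→{s6}; union {s6}; ε-closure = {s1, s6}.
Read 'b': s1→{s5}, s6→{s1}; now {s1, s5}.
The final set {s1, s5} contains no accepting state.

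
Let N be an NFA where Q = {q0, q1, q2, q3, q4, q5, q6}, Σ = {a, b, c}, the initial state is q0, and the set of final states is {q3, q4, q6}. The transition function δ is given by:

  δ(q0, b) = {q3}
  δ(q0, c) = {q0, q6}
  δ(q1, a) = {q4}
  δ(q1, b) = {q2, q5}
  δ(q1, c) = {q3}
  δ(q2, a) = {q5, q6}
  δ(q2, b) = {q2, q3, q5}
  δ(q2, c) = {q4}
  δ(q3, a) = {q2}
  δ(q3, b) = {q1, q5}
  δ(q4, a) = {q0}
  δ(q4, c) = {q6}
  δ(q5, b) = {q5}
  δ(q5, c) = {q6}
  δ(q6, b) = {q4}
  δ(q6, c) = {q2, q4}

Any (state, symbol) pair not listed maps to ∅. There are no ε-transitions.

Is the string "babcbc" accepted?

Start in {q0}.
Read 'b': q0→{q3}; now {q3}.
Read 'a': q3→{q2}; now {q2}.
Read 'b': q2→{q2, q3, q5}; now {q2, q3, q5}.
Read 'c': q2→{q4}, q3→∅, q5→{q6}; now {q4, q6}.
Read 'b': q4→∅, q6→{q4}; now {q4}.
Read 'c': q4→{q6}; now {q6}.
The final set {q6} contains the accepting state q6.

Yes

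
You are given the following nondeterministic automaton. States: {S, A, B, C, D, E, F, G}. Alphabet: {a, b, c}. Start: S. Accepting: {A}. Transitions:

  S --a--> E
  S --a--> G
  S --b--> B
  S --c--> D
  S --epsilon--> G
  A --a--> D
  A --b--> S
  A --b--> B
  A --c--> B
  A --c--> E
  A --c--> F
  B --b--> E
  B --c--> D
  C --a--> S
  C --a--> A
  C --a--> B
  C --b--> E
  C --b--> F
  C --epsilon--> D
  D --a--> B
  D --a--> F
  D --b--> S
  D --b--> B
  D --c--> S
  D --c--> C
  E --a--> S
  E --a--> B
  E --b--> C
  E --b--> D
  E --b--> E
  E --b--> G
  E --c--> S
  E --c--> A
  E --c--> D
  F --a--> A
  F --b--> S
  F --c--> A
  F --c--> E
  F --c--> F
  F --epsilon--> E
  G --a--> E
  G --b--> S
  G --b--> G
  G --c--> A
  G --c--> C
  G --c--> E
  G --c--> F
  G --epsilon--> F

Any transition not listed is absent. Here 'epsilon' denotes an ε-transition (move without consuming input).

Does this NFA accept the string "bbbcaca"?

Yes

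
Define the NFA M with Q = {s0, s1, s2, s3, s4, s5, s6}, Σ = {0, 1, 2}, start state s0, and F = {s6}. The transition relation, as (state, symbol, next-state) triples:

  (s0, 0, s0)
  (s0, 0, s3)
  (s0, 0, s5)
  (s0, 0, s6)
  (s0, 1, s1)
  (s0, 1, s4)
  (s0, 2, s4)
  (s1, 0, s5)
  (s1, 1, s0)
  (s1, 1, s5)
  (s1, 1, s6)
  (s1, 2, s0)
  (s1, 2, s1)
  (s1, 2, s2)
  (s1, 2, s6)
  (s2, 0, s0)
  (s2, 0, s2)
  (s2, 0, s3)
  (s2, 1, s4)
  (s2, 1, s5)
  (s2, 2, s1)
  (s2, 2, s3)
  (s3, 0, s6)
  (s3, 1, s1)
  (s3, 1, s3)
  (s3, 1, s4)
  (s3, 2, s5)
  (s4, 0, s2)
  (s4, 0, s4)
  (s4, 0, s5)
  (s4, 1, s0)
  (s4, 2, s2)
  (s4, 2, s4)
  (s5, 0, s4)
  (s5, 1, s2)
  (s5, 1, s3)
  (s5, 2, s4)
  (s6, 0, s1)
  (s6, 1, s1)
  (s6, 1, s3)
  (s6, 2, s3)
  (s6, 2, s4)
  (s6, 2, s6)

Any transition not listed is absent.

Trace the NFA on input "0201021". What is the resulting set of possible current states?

{s0, s1, s2, s3, s4, s5, s6}

Start in {s0}.
Read '0': s0→{s0, s3, s5, s6}; now {s0, s3, s5, s6}.
Read '2': s0→{s4}, s3→{s5}, s5→{s4}, s6→{s3, s4, s6}; now {s3, s4, s5, s6}.
Read '0': s3→{s6}, s4→{s2, s4, s5}, s5→{s4}, s6→{s1}; now {s1, s2, s4, s5, s6}.
Read '1': s1→{s0, s5, s6}, s2→{s4, s5}, s4→{s0}, s5→{s2, s3}, s6→{s1, s3}; now {s0, s1, s2, s3, s4, s5, s6}.
Read '0': s0→{s0, s3, s5, s6}, s1→{s5}, s2→{s0, s2, s3}, s3→{s6}, s4→{s2, s4, s5}, s5→{s4}, s6→{s1}; now {s0, s1, s2, s3, s4, s5, s6}.
Read '2': s0→{s4}, s1→{s0, s1, s2, s6}, s2→{s1, s3}, s3→{s5}, s4→{s2, s4}, s5→{s4}, s6→{s3, s4, s6}; now {s0, s1, s2, s3, s4, s5, s6}.
Read '1': s0→{s1, s4}, s1→{s0, s5, s6}, s2→{s4, s5}, s3→{s1, s3, s4}, s4→{s0}, s5→{s2, s3}, s6→{s1, s3}; now {s0, s1, s2, s3, s4, s5, s6}.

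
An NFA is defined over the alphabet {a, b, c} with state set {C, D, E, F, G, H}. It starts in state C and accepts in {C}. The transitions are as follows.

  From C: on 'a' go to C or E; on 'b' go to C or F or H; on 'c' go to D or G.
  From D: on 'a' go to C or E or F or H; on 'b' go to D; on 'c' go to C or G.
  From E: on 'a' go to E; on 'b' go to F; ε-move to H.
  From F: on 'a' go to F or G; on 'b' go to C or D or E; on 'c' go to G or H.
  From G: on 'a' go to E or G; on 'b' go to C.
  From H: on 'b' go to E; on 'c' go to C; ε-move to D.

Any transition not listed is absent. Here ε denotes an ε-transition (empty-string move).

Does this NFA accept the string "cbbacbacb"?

Start in {C}.
Read 'c': {C} → {D, G}.
Read 'b': {D, G} → {C, D}.
Read 'b': {C, D} → {C, D, F, H}.
Read 'a': {C, D, F, H} → {C, D, E, F, G, H}.
Read 'c': {C, D, E, F, G, H} → {C, D, G, H}.
Read 'b': {C, D, G, H} → {C, D, E, F, H}.
Read 'a': {C, D, E, F, H} → {C, D, E, F, G, H}.
Read 'c': {C, D, E, F, G, H} → {C, D, G, H}.
Read 'b': {C, D, G, H} → {C, D, E, F, H}.
The final set {C, D, E, F, H} contains the accepting state C.

Yes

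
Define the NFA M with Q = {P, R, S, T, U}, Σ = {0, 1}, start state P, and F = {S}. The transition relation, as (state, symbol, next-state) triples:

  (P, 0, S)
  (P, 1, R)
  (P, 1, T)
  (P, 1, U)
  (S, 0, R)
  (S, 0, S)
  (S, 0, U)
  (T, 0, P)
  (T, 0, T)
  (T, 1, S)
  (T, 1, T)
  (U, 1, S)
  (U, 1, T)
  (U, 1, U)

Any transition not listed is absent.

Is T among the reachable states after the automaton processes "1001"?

Yes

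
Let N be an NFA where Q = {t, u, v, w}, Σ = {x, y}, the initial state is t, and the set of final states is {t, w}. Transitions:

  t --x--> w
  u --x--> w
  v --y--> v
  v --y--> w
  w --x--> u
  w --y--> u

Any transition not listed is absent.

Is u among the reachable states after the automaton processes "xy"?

Yes

Start in {t}.
Read 'x': t→{w}; now {w}.
Read 'y': w→{u}; now {u}.
State u is in {u}.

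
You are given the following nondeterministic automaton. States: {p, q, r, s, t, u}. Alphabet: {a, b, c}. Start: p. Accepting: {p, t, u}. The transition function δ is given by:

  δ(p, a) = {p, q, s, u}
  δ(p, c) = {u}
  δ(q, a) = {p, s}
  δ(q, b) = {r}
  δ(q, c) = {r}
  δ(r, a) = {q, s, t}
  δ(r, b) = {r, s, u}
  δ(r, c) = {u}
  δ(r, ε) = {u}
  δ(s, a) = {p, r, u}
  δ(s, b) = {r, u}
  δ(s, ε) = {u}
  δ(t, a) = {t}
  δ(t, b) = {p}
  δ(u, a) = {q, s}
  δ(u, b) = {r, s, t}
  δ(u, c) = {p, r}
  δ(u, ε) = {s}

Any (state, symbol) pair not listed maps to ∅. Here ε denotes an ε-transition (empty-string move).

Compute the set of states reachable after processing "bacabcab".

∅

Start in {p}.
Read 'b': p→∅; now ∅.
The set is empty and remains empty for the remaining 7 symbols.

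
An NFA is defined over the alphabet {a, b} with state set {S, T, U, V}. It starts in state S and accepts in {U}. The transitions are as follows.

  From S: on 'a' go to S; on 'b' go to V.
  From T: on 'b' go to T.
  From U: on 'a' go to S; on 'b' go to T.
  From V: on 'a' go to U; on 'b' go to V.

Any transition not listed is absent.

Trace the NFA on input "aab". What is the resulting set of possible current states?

{V}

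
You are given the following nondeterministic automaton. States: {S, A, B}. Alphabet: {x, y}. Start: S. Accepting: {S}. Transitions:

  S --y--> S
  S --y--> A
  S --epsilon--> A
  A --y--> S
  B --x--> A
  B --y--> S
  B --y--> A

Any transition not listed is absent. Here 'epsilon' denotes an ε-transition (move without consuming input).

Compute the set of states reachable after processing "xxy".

∅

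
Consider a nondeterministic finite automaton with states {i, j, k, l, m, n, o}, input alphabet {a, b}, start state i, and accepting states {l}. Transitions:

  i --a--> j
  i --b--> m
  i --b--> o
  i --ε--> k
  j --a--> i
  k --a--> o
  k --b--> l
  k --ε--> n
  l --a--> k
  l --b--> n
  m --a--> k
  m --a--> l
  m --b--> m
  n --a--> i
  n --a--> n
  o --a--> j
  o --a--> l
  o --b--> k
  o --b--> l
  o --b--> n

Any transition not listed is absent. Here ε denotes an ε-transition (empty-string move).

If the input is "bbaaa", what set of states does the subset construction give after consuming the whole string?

Start: ε-closure({i}) = {i, k, n}.
Read 'b': {i, k, n} → {l, m, o}.
Read 'b': {l, m, o} → {k, l, m, n}.
Read 'a': {k, l, m, n} → {i, k, l, n, o}.
Read 'a': {i, k, l, n, o} → {i, j, k, l, n, o}.
Read 'a': {i, j, k, l, n, o} → {i, j, k, l, n, o}.

{i, j, k, l, n, o}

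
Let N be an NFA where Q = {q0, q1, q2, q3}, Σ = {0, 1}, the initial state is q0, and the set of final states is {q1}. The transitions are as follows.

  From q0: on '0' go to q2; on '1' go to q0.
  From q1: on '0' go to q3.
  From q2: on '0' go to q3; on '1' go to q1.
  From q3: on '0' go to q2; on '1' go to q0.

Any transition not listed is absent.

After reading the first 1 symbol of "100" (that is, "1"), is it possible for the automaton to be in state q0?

Start in {q0}.
Read '1': q0→{q0}; now {q0}.
State q0 is in {q0}.

Yes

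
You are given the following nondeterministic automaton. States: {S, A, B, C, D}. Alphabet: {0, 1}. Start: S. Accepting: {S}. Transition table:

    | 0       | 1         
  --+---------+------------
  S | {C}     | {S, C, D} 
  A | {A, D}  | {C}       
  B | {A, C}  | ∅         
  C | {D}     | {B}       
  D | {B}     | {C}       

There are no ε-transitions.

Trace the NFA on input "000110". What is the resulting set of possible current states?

∅

Start in {S}.
Read '0': {S} → {C}.
Read '0': {C} → {D}.
Read '0': {D} → {B}.
Read '1': {B} → ∅.
The set is empty and remains empty for the remaining 2 symbols.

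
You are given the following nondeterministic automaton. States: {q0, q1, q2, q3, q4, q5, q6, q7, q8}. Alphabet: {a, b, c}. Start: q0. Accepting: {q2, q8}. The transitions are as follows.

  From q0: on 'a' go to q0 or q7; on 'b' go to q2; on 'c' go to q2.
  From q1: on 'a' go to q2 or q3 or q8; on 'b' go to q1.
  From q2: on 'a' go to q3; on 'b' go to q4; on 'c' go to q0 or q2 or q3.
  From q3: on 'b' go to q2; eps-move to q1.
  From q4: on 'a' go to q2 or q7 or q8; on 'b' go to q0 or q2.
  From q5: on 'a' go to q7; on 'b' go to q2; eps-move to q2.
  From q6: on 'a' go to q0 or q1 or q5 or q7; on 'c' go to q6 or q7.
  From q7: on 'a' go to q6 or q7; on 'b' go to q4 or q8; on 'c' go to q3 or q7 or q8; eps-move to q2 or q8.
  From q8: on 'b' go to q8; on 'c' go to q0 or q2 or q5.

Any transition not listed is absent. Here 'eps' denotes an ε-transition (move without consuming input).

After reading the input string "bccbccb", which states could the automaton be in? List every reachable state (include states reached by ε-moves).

Start in {q0}.
Read 'b': q0→{q2}; now {q2}.
Read 'c': q2→{q0, q2, q3}; union {q0, q2, q3}; ε-closure = {q0, q1, q2, q3}.
Read 'c': q0→{q2}, q1→∅, q2→{q0, q2, q3}, q3→∅; union {q0, q2, q3}; ε-closure = {q0, q1, q2, q3}.
Read 'b': q0→{q2}, q1→{q1}, q2→{q4}, q3→{q2}; now {q1, q2, q4}.
Read 'c': q1→∅, q2→{q0, q2, q3}, q4→∅; union {q0, q2, q3}; ε-closure = {q0, q1, q2, q3}.
Read 'c': q0→{q2}, q1→∅, q2→{q0, q2, q3}, q3→∅; union {q0, q2, q3}; ε-closure = {q0, q1, q2, q3}.
Read 'b': q0→{q2}, q1→{q1}, q2→{q4}, q3→{q2}; now {q1, q2, q4}.

{q1, q2, q4}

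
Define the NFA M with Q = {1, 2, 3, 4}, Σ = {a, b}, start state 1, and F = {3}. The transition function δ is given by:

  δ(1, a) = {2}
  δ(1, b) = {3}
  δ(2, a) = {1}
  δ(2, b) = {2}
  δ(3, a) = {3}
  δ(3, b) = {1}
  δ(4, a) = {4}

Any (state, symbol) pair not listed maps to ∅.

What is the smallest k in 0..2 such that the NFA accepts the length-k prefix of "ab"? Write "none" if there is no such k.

none

Start in {1}.
Read 'a': 1→{2}; now {2}.
Read 'b': 2→{2}; now {2}.
No reachable set along the way intersects F.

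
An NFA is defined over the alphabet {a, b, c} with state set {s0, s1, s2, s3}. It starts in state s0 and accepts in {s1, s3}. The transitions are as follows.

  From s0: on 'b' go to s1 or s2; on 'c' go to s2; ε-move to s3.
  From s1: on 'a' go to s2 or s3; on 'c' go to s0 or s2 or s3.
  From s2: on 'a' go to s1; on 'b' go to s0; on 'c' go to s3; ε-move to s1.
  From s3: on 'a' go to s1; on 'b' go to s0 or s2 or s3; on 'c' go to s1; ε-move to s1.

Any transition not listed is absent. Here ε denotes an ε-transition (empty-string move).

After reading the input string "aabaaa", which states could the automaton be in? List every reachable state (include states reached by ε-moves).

{s1, s2, s3}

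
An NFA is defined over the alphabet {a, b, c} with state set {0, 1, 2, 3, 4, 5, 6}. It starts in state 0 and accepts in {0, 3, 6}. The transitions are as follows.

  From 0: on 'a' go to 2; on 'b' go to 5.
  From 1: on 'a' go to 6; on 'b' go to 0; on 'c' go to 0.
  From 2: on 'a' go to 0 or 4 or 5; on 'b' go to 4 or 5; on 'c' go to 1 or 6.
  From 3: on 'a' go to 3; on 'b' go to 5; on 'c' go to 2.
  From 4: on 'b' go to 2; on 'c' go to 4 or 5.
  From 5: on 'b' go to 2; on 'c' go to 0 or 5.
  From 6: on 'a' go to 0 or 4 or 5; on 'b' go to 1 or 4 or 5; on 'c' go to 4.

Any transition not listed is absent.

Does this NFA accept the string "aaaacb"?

Start in {0}.
Read 'a': {0} → {2}.
Read 'a': {2} → {0, 4, 5}.
Read 'a': {0, 4, 5} → {2}.
Read 'a': {2} → {0, 4, 5}.
Read 'c': {0, 4, 5} → {0, 4, 5}.
Read 'b': {0, 4, 5} → {2, 5}.
The final set {2, 5} contains no accepting state.

No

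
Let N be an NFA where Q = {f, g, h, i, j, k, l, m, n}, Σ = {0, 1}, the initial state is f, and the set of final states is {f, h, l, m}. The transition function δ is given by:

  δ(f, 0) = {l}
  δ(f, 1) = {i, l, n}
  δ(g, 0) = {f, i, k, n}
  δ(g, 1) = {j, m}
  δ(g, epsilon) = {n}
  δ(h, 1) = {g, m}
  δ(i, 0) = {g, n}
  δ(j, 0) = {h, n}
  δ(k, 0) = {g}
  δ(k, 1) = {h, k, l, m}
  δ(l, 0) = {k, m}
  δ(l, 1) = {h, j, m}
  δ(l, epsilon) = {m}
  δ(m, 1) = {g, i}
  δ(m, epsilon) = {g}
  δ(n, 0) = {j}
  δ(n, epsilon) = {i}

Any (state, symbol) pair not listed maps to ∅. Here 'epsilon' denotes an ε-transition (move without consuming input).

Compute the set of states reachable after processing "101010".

{f, g, h, i, j, k, m, n}

Start in {f}.
Read '1': {f} → {g, i, l, m, n}.
Read '0': {g, i, l, m, n} → {f, g, i, j, k, m, n}.
Read '1': {f, g, i, j, k, m, n} → {g, h, i, j, k, l, m, n}.
Read '0': {g, h, i, j, k, l, m, n} → {f, g, h, i, j, k, m, n}.
Read '1': {f, g, h, i, j, k, m, n} → {g, h, i, j, k, l, m, n}.
Read '0': {g, h, i, j, k, l, m, n} → {f, g, h, i, j, k, m, n}.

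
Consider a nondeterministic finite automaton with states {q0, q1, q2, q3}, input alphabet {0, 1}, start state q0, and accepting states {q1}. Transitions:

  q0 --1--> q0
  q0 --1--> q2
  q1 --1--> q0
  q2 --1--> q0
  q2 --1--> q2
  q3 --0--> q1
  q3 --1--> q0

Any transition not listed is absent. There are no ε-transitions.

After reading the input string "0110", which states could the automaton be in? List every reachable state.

Start in {q0}.
Read '0': q0→∅; now ∅.
The set is empty and remains empty for the remaining 3 symbols.

∅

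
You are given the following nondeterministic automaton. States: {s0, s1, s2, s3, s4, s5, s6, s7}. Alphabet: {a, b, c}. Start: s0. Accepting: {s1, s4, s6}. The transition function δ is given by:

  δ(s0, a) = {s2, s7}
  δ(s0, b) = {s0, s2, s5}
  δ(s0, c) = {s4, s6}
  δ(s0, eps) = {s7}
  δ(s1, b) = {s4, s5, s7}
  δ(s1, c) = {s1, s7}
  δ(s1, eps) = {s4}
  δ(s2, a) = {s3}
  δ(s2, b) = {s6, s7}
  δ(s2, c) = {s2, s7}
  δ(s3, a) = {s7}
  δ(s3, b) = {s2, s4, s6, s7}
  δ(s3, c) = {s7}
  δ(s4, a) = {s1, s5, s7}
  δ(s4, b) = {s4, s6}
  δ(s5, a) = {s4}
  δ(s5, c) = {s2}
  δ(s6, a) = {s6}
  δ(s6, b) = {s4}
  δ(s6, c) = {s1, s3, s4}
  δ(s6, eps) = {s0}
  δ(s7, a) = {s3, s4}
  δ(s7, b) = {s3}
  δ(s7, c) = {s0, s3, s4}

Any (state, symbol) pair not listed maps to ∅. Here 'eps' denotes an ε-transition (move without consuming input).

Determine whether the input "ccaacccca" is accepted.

Yes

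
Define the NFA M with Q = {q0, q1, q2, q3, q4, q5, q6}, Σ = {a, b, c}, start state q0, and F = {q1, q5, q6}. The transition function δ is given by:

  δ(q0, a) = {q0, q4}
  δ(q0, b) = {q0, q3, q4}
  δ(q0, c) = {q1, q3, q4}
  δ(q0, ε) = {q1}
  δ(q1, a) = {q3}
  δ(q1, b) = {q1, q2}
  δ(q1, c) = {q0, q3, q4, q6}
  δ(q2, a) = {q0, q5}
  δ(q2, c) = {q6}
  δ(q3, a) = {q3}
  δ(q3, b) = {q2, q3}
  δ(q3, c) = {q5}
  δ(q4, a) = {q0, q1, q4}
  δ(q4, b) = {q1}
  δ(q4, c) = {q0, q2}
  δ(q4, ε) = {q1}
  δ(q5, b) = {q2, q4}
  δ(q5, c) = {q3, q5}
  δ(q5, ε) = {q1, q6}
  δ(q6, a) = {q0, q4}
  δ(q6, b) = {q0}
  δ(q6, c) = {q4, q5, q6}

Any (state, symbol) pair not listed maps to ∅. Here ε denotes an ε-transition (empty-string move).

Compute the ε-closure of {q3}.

{q3}

Begin with {q3}.
No ε-moves leave this set, so the closure equals the set itself.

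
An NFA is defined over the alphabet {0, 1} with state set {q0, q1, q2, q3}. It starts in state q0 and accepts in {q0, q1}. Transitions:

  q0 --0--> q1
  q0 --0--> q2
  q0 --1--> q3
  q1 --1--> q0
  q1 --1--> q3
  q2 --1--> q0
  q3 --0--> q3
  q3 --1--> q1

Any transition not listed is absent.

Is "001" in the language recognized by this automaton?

No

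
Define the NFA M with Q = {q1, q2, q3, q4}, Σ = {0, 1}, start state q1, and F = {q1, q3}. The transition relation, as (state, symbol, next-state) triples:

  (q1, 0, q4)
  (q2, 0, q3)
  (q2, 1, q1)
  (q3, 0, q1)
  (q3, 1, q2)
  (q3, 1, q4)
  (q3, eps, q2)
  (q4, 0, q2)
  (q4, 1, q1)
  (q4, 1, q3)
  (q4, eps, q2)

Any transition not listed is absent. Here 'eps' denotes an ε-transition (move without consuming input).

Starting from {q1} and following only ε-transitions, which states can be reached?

Begin with {q1}.
No ε-moves leave this set, so the closure equals the set itself.

{q1}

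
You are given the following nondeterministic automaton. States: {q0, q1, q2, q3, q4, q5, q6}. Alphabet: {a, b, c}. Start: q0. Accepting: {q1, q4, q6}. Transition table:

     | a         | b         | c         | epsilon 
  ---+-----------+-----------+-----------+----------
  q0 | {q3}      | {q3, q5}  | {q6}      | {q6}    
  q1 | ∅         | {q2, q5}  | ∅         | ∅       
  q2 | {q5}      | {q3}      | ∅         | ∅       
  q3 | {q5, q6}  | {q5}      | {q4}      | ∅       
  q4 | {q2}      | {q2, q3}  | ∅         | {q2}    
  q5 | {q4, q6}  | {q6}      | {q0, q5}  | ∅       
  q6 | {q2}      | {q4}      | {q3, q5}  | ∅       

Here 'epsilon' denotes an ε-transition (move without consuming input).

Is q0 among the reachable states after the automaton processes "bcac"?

Start: ε-closure({q0}) = {q0, q6}.
Read 'b': q0→{q3, q5}, q6→{q4}; union {q3, q4, q5}; ε-closure = {q2, q3, q4, q5}.
Read 'c': q2→∅, q3→{q4}, q4→∅, q5→{q0, q5}; union {q0, q4, q5}; ε-closure = {q0, q2, q4, q5, q6}.
Read 'a': q0→{q3}, q2→{q5}, q4→{q2}, q5→{q4, q6}, q6→{q2}; now {q2, q3, q4, q5, q6}.
Read 'c': q2→∅, q3→{q4}, q4→∅, q5→{q0, q5}, q6→{q3, q5}; union {q0, q3, q4, q5}; ε-closure = {q0, q2, q3, q4, q5, q6}.
State q0 is in {q0, q2, q3, q4, q5, q6}.

Yes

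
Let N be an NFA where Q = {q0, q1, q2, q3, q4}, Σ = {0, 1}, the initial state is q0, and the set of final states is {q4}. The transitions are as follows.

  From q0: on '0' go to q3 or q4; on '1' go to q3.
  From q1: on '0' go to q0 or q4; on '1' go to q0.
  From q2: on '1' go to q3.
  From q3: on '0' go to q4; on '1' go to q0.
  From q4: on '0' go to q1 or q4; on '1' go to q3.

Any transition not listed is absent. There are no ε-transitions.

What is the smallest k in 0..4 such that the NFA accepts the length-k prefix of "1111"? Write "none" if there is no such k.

Start in {q0}.
Read '1': q0→{q3}; now {q3}.
Read '1': q3→{q0}; now {q0}.
Read '1': q0→{q3}; now {q3}.
Read '1': q3→{q0}; now {q0}.
No reachable set along the way intersects F.

none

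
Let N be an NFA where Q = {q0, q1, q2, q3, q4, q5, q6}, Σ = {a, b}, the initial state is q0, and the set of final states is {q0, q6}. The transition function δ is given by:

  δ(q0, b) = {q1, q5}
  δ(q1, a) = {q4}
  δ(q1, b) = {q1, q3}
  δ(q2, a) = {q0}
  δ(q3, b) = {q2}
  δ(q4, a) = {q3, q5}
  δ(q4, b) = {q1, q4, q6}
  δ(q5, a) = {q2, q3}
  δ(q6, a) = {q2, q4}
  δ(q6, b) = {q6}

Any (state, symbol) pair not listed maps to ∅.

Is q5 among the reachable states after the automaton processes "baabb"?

Start in {q0}.
Read 'b': q0→{q1, q5}; now {q1, q5}.
Read 'a': q1→{q4}, q5→{q2, q3}; now {q2, q3, q4}.
Read 'a': q2→{q0}, q3→∅, q4→{q3, q5}; now {q0, q3, q5}.
Read 'b': q0→{q1, q5}, q3→{q2}, q5→∅; now {q1, q2, q5}.
Read 'b': q1→{q1, q3}, q2→∅, q5→∅; now {q1, q3}.
State q5 is not in {q1, q3}.

No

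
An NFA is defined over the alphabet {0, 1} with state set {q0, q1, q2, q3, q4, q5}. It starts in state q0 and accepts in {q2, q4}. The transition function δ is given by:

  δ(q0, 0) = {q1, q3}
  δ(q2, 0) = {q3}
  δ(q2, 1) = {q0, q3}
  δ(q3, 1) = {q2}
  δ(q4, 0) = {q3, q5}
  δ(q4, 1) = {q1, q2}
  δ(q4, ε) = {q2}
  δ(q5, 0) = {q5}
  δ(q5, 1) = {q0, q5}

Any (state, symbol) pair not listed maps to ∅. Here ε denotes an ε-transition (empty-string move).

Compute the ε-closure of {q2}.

{q2}

Begin with {q2}.
No ε-moves leave this set, so the closure equals the set itself.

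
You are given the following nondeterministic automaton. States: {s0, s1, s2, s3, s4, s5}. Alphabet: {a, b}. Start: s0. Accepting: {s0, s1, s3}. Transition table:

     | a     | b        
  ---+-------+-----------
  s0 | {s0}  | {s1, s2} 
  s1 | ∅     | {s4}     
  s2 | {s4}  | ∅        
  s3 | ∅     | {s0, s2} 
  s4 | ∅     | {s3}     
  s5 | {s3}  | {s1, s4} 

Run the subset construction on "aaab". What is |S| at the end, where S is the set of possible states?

2

Start in {s0}.
Read 'a': {s0} → {s0}.
Read 'a': {s0} → {s0}.
Read 'a': {s0} → {s0}.
Read 'b': {s0} → {s1, s2}.
That set has 2 states.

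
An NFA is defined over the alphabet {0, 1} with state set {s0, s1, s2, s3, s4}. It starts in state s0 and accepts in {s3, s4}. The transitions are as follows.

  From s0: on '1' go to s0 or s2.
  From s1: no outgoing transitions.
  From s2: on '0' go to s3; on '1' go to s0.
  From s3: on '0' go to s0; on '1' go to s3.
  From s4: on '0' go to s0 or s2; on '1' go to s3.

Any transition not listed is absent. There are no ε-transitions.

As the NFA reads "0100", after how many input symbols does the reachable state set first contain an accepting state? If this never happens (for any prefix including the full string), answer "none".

Start in {s0}.
Read '0': s0→∅; now ∅.
The set is empty and remains empty for the remaining 3 symbols.
No reachable set along the way intersects F.

none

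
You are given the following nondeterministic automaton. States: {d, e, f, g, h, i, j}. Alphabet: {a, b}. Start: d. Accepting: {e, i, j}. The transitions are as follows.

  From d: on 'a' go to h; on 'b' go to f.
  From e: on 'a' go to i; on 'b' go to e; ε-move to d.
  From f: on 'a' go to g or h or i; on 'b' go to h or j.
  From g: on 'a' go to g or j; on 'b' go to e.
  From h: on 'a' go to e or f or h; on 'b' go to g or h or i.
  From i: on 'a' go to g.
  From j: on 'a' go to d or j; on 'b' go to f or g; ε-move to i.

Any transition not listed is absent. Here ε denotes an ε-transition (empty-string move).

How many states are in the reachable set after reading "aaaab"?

Start in {d}.
Read 'a': {d} → {h}.
Read 'a': {h} → {d, e, f, h}.
Read 'a': {d, e, f, h} → {d, e, f, g, h, i}.
Read 'a': {d, e, f, g, h, i} → {d, e, f, g, h, i, j}.
Read 'b': {d, e, f, g, h, i, j} → {d, e, f, g, h, i, j}.
That set has 7 states.

7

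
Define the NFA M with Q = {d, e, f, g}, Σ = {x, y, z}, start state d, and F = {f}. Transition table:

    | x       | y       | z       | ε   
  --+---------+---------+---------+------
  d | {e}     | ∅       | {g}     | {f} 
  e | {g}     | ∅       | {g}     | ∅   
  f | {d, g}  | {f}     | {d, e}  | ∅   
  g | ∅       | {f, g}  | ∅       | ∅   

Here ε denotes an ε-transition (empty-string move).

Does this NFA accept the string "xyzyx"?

Yes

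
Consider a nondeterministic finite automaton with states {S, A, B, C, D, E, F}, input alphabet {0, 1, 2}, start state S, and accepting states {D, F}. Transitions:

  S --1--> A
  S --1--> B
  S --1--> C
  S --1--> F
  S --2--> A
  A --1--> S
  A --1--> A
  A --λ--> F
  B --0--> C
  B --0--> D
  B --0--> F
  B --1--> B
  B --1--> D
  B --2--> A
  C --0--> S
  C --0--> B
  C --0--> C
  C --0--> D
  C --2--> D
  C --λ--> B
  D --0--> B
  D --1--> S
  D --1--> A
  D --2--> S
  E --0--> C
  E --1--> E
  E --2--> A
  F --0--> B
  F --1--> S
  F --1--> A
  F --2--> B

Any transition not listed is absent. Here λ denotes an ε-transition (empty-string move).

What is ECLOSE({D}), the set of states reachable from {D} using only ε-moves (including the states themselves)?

Begin with {D}.
No ε-moves leave this set, so the closure equals the set itself.

{D}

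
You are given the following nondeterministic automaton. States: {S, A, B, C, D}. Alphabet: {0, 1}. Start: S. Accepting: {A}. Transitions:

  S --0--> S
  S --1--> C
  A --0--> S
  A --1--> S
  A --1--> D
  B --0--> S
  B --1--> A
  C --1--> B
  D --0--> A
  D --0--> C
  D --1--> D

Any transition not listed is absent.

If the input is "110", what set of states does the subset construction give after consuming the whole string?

Start in {S}.
Read '1': {S} → {C}.
Read '1': {C} → {B}.
Read '0': {B} → {S}.

{S}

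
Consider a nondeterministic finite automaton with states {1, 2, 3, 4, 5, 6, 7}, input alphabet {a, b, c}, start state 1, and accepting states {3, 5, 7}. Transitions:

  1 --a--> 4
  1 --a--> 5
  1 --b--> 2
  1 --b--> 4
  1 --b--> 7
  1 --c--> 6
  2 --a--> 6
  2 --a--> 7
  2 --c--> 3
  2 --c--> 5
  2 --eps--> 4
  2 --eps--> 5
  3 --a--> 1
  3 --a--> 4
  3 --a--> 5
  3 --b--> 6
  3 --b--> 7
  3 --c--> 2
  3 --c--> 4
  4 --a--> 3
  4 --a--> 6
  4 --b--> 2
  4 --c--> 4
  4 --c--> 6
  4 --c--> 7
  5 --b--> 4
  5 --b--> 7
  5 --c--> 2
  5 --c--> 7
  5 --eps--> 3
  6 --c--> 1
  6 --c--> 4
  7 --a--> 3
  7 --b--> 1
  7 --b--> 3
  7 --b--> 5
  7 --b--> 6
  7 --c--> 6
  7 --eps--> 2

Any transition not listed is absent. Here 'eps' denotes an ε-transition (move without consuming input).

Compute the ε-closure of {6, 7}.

Begin with {6, 7}.
ε-move 7 → 2; add 2.
ε-move 2 → 4; add 4.
ε-move 2 → 5; add 5.
ε-move 5 → 3; add 3.

{2, 3, 4, 5, 6, 7}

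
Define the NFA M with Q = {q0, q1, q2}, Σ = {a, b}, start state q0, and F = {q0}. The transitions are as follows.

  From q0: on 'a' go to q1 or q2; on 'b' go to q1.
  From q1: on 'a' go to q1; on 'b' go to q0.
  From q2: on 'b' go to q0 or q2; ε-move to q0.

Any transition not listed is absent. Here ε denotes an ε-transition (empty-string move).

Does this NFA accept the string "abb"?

Start in {q0}.
Read 'a': {q0} → {q0, q1, q2}.
Read 'b': {q0, q1, q2} → {q0, q1, q2}.
Read 'b': {q0, q1, q2} → {q0, q1, q2}.
The final set {q0, q1, q2} contains the accepting state q0.

Yes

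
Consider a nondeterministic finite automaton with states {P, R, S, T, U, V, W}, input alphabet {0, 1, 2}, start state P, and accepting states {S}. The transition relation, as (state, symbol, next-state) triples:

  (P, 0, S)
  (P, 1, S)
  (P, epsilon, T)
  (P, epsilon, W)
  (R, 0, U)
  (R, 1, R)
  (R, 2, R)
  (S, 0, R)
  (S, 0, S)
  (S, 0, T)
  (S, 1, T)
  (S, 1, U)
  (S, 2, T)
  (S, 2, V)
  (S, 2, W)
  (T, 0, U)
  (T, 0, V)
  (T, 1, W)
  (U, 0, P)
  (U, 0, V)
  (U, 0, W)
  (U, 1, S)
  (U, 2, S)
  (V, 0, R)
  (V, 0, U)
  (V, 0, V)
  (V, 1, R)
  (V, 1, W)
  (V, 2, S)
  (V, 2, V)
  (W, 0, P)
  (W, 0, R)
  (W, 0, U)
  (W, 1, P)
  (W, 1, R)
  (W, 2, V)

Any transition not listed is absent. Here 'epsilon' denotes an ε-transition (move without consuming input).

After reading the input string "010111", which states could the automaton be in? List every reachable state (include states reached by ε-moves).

Start: ε-closure({P}) = {P, T, W}.
Read '0': {P, T, W} → {P, R, S, T, U, V, W}.
Read '1': {P, R, S, T, U, V, W} → {P, R, S, T, U, W}.
Read '0': {P, R, S, T, U, W} → {P, R, S, T, U, V, W}.
Read '1': {P, R, S, T, U, V, W} → {P, R, S, T, U, W}.
Read '1': {P, R, S, T, U, W} → {P, R, S, T, U, W}.
Read '1': {P, R, S, T, U, W} → {P, R, S, T, U, W}.

{P, R, S, T, U, W}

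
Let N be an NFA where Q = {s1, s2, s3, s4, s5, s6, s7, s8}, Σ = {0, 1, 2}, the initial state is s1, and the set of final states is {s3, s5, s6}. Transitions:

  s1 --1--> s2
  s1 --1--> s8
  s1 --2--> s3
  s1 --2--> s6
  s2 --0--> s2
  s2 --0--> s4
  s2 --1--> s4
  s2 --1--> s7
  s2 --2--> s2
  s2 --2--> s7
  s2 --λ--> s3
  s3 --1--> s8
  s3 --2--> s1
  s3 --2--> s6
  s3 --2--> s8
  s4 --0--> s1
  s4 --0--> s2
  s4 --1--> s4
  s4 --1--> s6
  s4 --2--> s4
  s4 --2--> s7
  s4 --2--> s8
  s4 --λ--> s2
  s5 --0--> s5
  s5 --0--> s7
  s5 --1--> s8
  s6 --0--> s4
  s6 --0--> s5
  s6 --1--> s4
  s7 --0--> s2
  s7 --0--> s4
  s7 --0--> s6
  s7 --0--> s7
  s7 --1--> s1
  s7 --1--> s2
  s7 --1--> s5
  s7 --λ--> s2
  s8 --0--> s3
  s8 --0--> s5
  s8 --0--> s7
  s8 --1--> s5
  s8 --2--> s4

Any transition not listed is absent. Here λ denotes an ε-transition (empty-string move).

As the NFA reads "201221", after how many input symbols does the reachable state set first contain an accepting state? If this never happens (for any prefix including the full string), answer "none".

Start in {s1}.
Read '2': {s1} → {s3, s6}.
None of the earlier sets intersect F, but {s3, s6} does.

1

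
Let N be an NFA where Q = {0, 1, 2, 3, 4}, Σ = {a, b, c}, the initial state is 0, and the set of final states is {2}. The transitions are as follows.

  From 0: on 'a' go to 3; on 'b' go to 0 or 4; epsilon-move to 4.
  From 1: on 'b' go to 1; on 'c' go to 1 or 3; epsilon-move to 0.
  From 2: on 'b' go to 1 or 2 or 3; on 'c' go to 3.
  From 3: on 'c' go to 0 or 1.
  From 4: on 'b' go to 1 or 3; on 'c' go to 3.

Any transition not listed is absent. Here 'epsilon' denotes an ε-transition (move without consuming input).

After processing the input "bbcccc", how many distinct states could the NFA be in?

Start: ε-closure({0}) = {0, 4}.
Read 'b': 0→{0, 4}, 4→{1, 3}; now {0, 1, 3, 4}.
Read 'b': 0→{0, 4}, 1→{1}, 3→∅, 4→{1, 3}; now {0, 1, 3, 4}.
Read 'c': 0→∅, 1→{1, 3}, 3→{0, 1}, 4→{3}; union {0, 1, 3}; ε-closure = {0, 1, 3, 4}.
Read 'c': 0→∅, 1→{1, 3}, 3→{0, 1}, 4→{3}; union {0, 1, 3}; ε-closure = {0, 1, 3, 4}.
Read 'c': 0→∅, 1→{1, 3}, 3→{0, 1}, 4→{3}; union {0, 1, 3}; ε-closure = {0, 1, 3, 4}.
Read 'c': 0→∅, 1→{1, 3}, 3→{0, 1}, 4→{3}; union {0, 1, 3}; ε-closure = {0, 1, 3, 4}.
That set has 4 states.

4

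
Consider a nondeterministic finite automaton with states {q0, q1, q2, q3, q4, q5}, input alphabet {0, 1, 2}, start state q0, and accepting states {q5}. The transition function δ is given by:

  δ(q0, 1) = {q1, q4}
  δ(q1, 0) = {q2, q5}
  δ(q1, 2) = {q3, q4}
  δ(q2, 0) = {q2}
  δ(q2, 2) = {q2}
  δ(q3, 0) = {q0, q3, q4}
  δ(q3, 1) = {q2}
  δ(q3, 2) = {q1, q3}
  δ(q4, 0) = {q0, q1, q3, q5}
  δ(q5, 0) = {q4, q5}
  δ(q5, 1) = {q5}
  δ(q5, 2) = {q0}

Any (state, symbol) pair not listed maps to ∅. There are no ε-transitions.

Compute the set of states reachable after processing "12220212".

{q2, q3, q4}

Start in {q0}.
Read '1': q0→{q1, q4}; now {q1, q4}.
Read '2': q1→{q3, q4}, q4→∅; now {q3, q4}.
Read '2': q3→{q1, q3}, q4→∅; now {q1, q3}.
Read '2': q1→{q3, q4}, q3→{q1, q3}; now {q1, q3, q4}.
Read '0': q1→{q2, q5}, q3→{q0, q3, q4}, q4→{q0, q1, q3, q5}; now {q0, q1, q2, q3, q4, q5}.
Read '2': q0→∅, q1→{q3, q4}, q2→{q2}, q3→{q1, q3}, q4→∅, q5→{q0}; now {q0, q1, q2, q3, q4}.
Read '1': q0→{q1, q4}, q1→∅, q2→∅, q3→{q2}, q4→∅; now {q1, q2, q4}.
Read '2': q1→{q3, q4}, q2→{q2}, q4→∅; now {q2, q3, q4}.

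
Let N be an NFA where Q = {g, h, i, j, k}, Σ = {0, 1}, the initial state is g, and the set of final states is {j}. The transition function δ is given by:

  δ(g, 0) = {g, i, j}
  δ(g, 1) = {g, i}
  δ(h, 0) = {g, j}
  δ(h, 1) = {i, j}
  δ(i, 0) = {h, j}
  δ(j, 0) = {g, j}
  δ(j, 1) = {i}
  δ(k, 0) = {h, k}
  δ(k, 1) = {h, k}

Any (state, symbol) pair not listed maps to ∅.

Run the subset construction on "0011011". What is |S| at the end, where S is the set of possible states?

Start in {g}.
Read '0': g→{g, i, j}; now {g, i, j}.
Read '0': g→{g, i, j}, i→{h, j}, j→{g, j}; now {g, h, i, j}.
Read '1': g→{g, i}, h→{i, j}, i→∅, j→{i}; now {g, i, j}.
Read '1': g→{g, i}, i→∅, j→{i}; now {g, i}.
Read '0': g→{g, i, j}, i→{h, j}; now {g, h, i, j}.
Read '1': g→{g, i}, h→{i, j}, i→∅, j→{i}; now {g, i, j}.
Read '1': g→{g, i}, i→∅, j→{i}; now {g, i}.
That set has 2 states.

2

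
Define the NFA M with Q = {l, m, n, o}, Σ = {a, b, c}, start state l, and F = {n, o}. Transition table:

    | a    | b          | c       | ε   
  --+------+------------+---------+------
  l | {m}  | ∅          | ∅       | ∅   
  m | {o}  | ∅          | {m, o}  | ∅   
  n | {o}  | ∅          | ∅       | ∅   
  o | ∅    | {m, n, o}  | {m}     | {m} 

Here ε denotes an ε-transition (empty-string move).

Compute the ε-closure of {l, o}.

Begin with {l, o}.
ε-move o → m; add m.

{l, m, o}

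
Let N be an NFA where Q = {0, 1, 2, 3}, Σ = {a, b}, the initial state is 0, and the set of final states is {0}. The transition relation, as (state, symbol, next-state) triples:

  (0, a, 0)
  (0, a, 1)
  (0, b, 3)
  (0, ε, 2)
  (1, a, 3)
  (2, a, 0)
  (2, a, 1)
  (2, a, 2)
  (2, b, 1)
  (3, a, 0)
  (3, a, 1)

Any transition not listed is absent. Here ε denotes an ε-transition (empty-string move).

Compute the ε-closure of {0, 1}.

Begin with {0, 1}.
ε-move 0 → 2; add 2.

{0, 1, 2}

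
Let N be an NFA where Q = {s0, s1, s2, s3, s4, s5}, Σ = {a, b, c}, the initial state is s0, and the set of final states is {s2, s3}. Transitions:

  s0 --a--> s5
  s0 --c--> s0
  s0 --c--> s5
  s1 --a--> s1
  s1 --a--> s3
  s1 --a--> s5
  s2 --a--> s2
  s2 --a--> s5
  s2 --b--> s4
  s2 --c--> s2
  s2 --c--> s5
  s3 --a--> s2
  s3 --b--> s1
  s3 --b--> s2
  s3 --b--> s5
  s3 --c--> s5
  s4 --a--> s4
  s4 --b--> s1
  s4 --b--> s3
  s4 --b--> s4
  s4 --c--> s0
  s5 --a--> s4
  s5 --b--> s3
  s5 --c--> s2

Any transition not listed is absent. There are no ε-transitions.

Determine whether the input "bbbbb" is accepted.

Start in {s0}.
Read 'b': s0→∅; now ∅.
The set is empty and remains empty for the remaining 4 symbols.
The final set ∅ contains no accepting state.

No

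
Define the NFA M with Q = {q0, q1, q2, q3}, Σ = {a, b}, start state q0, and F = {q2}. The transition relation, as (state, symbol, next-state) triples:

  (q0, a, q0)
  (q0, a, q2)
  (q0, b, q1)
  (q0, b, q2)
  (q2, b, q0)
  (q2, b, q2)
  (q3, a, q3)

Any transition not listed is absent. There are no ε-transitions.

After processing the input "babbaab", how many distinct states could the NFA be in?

Start in {q0}.
Read 'b': {q0} → {q1, q2}.
Read 'a': {q1, q2} → ∅.
The set is empty and remains empty for the remaining 5 symbols.
That set has 0 states.

0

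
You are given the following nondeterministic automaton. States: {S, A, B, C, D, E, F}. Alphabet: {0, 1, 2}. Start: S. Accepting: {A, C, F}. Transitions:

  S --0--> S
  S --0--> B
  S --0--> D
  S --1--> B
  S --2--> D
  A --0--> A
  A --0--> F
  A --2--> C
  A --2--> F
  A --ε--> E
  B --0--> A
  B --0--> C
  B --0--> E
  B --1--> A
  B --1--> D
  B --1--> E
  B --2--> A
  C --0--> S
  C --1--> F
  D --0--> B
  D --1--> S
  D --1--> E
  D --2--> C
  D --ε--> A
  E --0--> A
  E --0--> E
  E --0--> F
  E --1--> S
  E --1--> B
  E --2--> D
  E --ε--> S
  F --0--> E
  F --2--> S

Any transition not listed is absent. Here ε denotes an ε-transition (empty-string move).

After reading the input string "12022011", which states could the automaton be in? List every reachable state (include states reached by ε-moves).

Start in {S}.
Read '1': {S} → {B}.
Read '2': {B} → {S, A, E}.
Read '0': {S, A, E} → {S, A, B, D, E, F}.
Read '2': {S, A, B, D, E, F} → {S, A, C, D, E, F}.
Read '2': {S, A, C, D, E, F} → {S, A, C, D, E, F}.
Read '0': {S, A, C, D, E, F} → {S, A, B, D, E, F}.
Read '1': {S, A, B, D, E, F} → {S, A, B, D, E}.
Read '1': {S, A, B, D, E} → {S, A, B, D, E}.

{S, A, B, D, E}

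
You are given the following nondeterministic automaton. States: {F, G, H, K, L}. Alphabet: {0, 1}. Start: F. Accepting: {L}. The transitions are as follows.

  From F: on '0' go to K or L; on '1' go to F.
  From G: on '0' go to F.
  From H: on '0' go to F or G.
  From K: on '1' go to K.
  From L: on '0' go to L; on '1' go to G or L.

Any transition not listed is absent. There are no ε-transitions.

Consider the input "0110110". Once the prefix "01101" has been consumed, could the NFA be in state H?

No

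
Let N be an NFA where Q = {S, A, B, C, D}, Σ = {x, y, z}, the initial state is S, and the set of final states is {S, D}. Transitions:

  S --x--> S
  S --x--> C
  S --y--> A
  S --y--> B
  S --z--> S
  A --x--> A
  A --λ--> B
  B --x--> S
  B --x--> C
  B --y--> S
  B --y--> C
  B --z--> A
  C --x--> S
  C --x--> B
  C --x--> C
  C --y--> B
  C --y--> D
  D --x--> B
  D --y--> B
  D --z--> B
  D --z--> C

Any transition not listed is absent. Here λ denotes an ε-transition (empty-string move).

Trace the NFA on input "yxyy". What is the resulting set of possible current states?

Start in {S}.
Read 'y': {S} → {A, B}.
Read 'x': {A, B} → {S, A, B, C}.
Read 'y': {S, A, B, C} → {S, A, B, C, D}.
Read 'y': {S, A, B, C, D} → {S, A, B, C, D}.

{S, A, B, C, D}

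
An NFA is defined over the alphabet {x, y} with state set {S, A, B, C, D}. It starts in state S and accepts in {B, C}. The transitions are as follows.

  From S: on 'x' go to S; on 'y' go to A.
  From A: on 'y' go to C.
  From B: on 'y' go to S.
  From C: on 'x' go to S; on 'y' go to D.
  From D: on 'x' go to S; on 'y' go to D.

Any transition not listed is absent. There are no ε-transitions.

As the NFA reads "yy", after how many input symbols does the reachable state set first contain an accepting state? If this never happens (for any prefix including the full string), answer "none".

2

Start in {S}.
Read 'y': S→{A}; now {A}.
Read 'y': A→{C}; now {C}.
None of the earlier sets intersect F, but {C} does.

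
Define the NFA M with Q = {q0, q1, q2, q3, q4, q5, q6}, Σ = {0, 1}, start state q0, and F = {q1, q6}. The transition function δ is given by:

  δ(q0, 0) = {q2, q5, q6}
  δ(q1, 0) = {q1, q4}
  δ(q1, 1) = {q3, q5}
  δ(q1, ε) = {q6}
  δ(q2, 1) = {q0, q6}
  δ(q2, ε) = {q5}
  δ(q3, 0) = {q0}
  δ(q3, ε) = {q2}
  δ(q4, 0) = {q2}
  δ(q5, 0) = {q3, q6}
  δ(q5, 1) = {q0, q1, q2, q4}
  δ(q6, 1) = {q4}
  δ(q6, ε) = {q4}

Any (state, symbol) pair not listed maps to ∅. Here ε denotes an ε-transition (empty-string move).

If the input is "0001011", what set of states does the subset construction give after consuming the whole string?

Start in {q0}.
Read '0': q0→{q2, q5, q6}; union {q2, q5, q6}; ε-closure = {q2, q4, q5, q6}.
Read '0': q2→∅, q4→{q2}, q5→{q3, q6}, q6→∅; union {q2, q3, q6}; ε-closure = {q2, q3, q4, q5, q6}.
Read '0': q2→∅, q3→{q0}, q4→{q2}, q5→{q3, q6}, q6→∅; union {q0, q2, q3, q6}; ε-closure = {q0, q2, q3, q4, q5, q6}.
Read '1': q0→∅, q2→{q0, q6}, q3→∅, q4→∅, q5→{q0, q1, q2, q4}, q6→{q4}; union {q0, q1, q2, q4, q6}; ε-closure = {q0, q1, q2, q4, q5, q6}.
Read '0': q0→{q2, q5, q6}, q1→{q1, q4}, q2→∅, q4→{q2}, q5→{q3, q6}, q6→∅; now {q1, q2, q3, q4, q5, q6}.
Read '1': q1→{q3, q5}, q2→{q0, q6}, q3→∅, q4→∅, q5→{q0, q1, q2, q4}, q6→{q4}; now {q0, q1, q2, q3, q4, q5, q6}.
Read '1': q0→∅, q1→{q3, q5}, q2→{q0, q6}, q3→∅, q4→∅, q5→{q0, q1, q2, q4}, q6→{q4}; now {q0, q1, q2, q3, q4, q5, q6}.

{q0, q1, q2, q3, q4, q5, q6}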